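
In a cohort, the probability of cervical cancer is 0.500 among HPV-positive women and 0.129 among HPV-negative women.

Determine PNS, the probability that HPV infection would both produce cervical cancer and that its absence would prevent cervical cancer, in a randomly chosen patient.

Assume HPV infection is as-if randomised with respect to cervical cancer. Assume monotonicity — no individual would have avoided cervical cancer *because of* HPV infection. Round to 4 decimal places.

PNS ≈ 0.3710

Let p₁ = 0.5, p₀ = 0.129.
Under exogeneity and monotonicity, PNS = p₁ − p₀.
PNS = 0.5 − 0.129 = 0.371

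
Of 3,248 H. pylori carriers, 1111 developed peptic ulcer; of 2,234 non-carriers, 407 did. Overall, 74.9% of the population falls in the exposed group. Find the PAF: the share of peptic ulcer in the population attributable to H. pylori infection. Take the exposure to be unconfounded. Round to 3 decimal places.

PAF ≈ 0.397

p₁ = P(outcome | exposed) = 1111/3248 = 0.34206
p₀ = P(outcome | unexposed) = 407/2234 = 0.18218
Overall risk P(Y=1) = π·p₁ + (1−π)·p₀ = 0.749×0.34206 + 0.251×0.18218 = 0.30193.
Under exogeneity, PAF = [P(Y=1) − p₀] / P(Y=1).
PAF = (0.30193 − 0.18218) / 0.30193 ≈ 0.3966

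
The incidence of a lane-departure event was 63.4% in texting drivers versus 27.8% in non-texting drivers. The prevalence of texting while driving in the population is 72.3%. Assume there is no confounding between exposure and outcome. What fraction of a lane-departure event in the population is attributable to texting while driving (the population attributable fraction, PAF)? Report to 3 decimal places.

p₁ = 0.634, p₀ = 0.278.
Overall risk P(Y=1) = π·p₁ + (1−π)·p₀ = 0.723×0.634 + 0.277×0.278 = 0.53539.
Under exogeneity, PAF = [P(Y=1) − p₀] / P(Y=1).
PAF = (0.53539 − 0.278) / 0.53539 ≈ 0.4808

PAF ≈ 0.481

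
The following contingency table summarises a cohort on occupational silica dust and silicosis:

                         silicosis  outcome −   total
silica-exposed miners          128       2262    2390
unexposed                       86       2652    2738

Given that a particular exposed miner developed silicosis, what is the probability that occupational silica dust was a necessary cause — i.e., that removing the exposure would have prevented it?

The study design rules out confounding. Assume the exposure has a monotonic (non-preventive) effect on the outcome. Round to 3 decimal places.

PN ≈ 0.414

p₁ = P(outcome | exposed) = 128/2390 = 0.053556
p₀ = P(outcome | unexposed) = 86/2738 = 0.03141
Under exogeneity and monotonicity, PN = (p₁ − p₀) / p₁.
PN = (0.053556 − 0.03141) / 0.053556 = 0.022147 / 0.053556 ≈ 0.4135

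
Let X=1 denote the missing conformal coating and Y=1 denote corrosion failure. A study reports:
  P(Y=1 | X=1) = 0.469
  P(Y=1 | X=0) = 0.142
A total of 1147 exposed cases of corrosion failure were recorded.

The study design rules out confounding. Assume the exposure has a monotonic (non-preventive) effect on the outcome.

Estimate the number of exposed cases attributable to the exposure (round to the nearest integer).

about 800 cases

Let p₁ = 0.469, p₀ = 0.142.
PN = (p₁ − p₀)/p₁ = (0.469 − 0.142) / 0.469 ≈ 0.69723.
Attributable cases ≈ PN × (exposed cases) = 0.69723 × 1147 ≈ 799.72.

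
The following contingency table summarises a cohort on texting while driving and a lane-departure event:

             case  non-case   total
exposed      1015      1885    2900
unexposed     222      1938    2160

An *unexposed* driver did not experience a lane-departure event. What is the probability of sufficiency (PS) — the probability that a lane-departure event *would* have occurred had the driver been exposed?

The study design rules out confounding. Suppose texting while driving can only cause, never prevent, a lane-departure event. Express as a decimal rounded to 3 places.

p₁ = P(outcome | exposed) = 1015/2900 = 0.35
p₀ = P(outcome | unexposed) = 222/2160 = 0.10278
Under exogeneity and monotonicity, PS = (p₁ − p₀) / (1 − p₀).
PS = (0.35 − 0.10278) / (1 − 0.10278) = 0.24722 / 0.89722 ≈ 0.2755

PS ≈ 0.276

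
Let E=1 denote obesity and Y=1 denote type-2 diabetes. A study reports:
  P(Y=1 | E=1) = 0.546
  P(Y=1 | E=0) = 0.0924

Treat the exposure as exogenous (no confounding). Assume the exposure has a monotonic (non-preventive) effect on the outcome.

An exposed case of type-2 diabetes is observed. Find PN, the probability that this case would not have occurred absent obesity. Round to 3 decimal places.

Let p₁ = 0.546, p₀ = 0.0924.
Under exogeneity and monotonicity, PN = (p₁ − p₀) / p₁.
PN = (0.546 − 0.0924) / 0.546 = 0.4536 / 0.546 ≈ 0.8308

PN ≈ 0.831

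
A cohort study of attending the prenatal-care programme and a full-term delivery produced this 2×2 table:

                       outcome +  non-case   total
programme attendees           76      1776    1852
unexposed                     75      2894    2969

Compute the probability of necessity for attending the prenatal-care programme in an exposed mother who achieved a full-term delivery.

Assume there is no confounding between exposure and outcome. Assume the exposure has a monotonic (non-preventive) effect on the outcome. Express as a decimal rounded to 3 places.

p₁ = P(outcome | exposed) = 76/1852 = 0.041037
p₀ = P(outcome | unexposed) = 75/2969 = 0.025261
Under exogeneity and monotonicity, PN = (p₁ − p₀)/p₁.
PN = (0.041037 − 0.025261) / 0.041037 ≈ 0.3844

PN ≈ 0.384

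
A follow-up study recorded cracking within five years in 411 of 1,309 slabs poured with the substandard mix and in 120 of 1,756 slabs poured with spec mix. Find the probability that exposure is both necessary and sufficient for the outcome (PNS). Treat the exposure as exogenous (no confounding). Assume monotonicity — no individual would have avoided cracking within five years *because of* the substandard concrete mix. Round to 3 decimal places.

PNS ≈ 0.246

p₁ = P(outcome | exposed) = 411/1309 = 0.31398
p₀ = P(outcome | unexposed) = 120/1756 = 0.068337
Under exogeneity and monotonicity, PNS = p₁ − p₀.
PNS = 0.31398 − 0.068337 = 0.24564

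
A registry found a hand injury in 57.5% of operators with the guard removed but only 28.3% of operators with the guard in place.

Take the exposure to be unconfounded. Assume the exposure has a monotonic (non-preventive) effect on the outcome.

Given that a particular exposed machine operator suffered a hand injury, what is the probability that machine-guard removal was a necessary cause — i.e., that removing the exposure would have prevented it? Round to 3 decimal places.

p₁ = 0.575, p₀ = 0.283.
Under exogeneity and monotonicity, PN = (p₁ − p₀) / p₁.
PN = (0.575 − 0.283) / 0.575 = 0.292 / 0.575 ≈ 0.5078

PN ≈ 0.508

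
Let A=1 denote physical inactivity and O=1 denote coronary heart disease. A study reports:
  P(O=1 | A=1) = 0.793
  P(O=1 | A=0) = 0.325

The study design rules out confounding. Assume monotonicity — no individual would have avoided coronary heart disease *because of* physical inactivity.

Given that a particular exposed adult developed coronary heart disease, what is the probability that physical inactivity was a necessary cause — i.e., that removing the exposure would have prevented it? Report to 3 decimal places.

Let p₁ = 0.793, p₀ = 0.325.
Under exogeneity and monotonicity, PN = (p₁ − p₀) / p₁.
PN = (0.793 − 0.325) / 0.793 = 0.468 / 0.793 ≈ 0.5902

PN ≈ 0.590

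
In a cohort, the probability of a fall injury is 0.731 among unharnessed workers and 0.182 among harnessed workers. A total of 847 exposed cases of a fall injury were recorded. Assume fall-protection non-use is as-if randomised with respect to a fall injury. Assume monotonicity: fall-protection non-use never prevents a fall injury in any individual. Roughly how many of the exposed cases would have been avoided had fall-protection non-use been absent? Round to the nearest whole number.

Let p₁ = 0.731, p₀ = 0.182.
PN = (p₁ − p₀)/p₁ = (0.731 − 0.182) / 0.731 ≈ 0.75103.
Attributable cases ≈ PN × (exposed cases) = 0.75103 × 847 ≈ 636.12.

about 636 cases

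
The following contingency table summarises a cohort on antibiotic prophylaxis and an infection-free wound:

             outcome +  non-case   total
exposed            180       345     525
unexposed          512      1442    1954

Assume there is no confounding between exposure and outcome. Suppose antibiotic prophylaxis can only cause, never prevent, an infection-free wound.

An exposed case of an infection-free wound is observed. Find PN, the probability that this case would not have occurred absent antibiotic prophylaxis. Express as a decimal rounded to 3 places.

PN ≈ 0.236

p₁ = P(outcome | exposed) = 180/525 = 0.34286
p₀ = P(outcome | unexposed) = 512/1954 = 0.26203
Under exogeneity and monotonicity, PN = (p₁ − p₀)/p₁.
PN = (0.34286 − 0.26203) / 0.34286 ≈ 0.2358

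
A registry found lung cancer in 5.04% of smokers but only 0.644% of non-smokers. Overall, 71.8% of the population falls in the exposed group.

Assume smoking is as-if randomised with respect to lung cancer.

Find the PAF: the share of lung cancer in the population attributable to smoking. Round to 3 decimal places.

p₁ = 0.0504, p₀ = 0.00644.
Overall risk P(Y=1) = π·p₁ + (1−π)·p₀ = 0.718×0.0504 + 0.282×0.00644 = 0.038003.
Under exogeneity, PAF = [P(Y=1) − p₀] / P(Y=1).
PAF = (0.038003 − 0.00644) / 0.038003 ≈ 0.8305

PAF ≈ 0.831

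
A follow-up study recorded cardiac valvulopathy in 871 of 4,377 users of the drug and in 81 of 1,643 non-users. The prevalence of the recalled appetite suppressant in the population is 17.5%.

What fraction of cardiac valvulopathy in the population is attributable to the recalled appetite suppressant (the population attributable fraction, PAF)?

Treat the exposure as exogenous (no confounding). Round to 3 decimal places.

p₁ = P(outcome | exposed) = 871/4377 = 0.19899
p₀ = P(outcome | unexposed) = 81/1643 = 0.0493
Overall risk P(Y=1) = π·p₁ + (1−π)·p₀ = 0.175×0.19899 + 0.825×0.0493 = 0.075497.
Under exogeneity, PAF = [P(Y=1) − p₀] / P(Y=1).
PAF = (0.075497 − 0.0493) / 0.075497 ≈ 0.3470

PAF ≈ 0.347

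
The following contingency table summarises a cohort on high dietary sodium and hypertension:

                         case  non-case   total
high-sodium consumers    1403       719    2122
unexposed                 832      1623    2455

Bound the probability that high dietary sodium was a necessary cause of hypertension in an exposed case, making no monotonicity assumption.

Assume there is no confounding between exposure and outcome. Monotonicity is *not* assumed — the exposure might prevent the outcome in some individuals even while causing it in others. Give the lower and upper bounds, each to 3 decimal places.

0.487 ≤ PN ≤ 1.000

p₁ = P(outcome | exposed) = 1403/2122 = 0.66117
p₀ = P(outcome | unexposed) = 832/2455 = 0.3389
Under exogeneity alone the bounds on PN are max{0,(p₁−p₀)/p₁} ≤ PN ≤ min{1,(1−p₀)/p₁}.
  lower = (p₁ − p₀)/p₁ = 0.32227 / 0.66117 ≈ 0.4874
  upper = min{1, (1 − p₀)/p₁} = 0.6611 / 0.66117 ≈ 0.9999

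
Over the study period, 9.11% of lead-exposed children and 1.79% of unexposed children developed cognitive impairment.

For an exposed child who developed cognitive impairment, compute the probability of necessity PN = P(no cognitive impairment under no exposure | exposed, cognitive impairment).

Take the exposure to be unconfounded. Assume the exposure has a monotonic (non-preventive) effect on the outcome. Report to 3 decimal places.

p₁ = 0.0911, p₀ = 0.0179.
Under exogeneity and monotonicity, PN = (p₁ − p₀) / p₁.
PN = (0.0911 − 0.0179) / 0.0911 = 0.0732 / 0.0911 ≈ 0.8035

PN ≈ 0.804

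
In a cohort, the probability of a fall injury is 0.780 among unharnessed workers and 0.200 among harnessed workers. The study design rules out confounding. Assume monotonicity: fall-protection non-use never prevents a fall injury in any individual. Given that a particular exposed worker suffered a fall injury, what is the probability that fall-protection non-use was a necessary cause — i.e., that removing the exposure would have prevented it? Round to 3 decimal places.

PN ≈ 0.744

Let p₁ = 0.78, p₀ = 0.2.
Under exogeneity and monotonicity, PN = (p₁ − p₀) / p₁.
PN = (0.78 − 0.2) / 0.78 = 0.58 / 0.78 ≈ 0.7436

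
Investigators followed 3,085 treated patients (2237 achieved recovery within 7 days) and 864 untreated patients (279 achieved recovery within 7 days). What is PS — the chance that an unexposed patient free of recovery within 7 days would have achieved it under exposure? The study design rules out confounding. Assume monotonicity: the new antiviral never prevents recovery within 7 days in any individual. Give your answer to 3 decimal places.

PS ≈ 0.594

p₁ = P(outcome | exposed) = 2237/3085 = 0.72512
p₀ = P(outcome | unexposed) = 279/864 = 0.32292
Under exogeneity and monotonicity, PS = (p₁ − p₀) / (1 − p₀).
PS = (0.72512 − 0.32292) / (1 − 0.32292) = 0.4022 / 0.67708 ≈ 0.5940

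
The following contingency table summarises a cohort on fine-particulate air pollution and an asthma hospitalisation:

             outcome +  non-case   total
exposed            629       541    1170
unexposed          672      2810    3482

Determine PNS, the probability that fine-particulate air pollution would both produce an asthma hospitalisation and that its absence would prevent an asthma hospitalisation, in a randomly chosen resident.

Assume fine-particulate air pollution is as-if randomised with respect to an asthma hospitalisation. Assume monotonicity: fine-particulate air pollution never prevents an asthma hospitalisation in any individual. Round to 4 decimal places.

PNS ≈ 0.3446

p₁ = P(outcome | exposed) = 629/1170 = 0.53761
p₀ = P(outcome | unexposed) = 672/3482 = 0.19299
Under exogeneity and monotonicity, PNS = p₁ − p₀.
PNS = 0.53761 − 0.19299 = 0.34461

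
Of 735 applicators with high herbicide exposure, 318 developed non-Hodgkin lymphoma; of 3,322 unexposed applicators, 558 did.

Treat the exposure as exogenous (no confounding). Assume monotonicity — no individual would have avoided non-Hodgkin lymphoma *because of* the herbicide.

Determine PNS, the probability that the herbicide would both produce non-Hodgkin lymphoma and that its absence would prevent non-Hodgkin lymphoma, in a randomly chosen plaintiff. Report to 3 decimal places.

p₁ = P(outcome | exposed) = 318/735 = 0.43265
p₀ = P(outcome | unexposed) = 558/3322 = 0.16797
Under exogeneity and monotonicity, PNS = p₁ − p₀.
PNS = 0.43265 − 0.16797 = 0.26468

PNS ≈ 0.265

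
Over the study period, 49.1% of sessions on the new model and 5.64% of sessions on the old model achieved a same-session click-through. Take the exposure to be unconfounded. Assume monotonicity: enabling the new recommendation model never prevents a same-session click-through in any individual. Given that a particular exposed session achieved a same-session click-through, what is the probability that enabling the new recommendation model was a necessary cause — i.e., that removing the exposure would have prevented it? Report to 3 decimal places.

p₁ = 0.491, p₀ = 0.0564.
Under exogeneity and monotonicity, PN = (p₁ − p₀) / p₁.
PN = (0.491 − 0.0564) / 0.491 = 0.4346 / 0.491 ≈ 0.8851

PN ≈ 0.885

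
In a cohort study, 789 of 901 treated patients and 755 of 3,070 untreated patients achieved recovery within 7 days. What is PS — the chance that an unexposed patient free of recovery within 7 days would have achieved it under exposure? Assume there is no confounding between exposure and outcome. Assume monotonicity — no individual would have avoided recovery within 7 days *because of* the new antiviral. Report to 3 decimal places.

p₁ = P(outcome | exposed) = 789/901 = 0.87569
p₀ = P(outcome | unexposed) = 755/3070 = 0.24593
Under exogeneity and monotonicity, PS = (p₁ − p₀) / (1 − p₀).
PS = (0.87569 − 0.24593) / (1 − 0.24593) = 0.62977 / 0.75407 ≈ 0.8352

PS ≈ 0.835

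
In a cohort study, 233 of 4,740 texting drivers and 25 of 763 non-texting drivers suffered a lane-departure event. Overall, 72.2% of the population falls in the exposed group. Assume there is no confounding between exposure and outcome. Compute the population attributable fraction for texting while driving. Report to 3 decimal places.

p₁ = P(outcome | exposed) = 233/4740 = 0.049156
p₀ = P(outcome | unexposed) = 25/763 = 0.032765
Overall risk P(Y=1) = π·p₁ + (1−π)·p₀ = 0.722×0.049156 + 0.278×0.032765 = 0.044599.
Under exogeneity, PAF = [P(Y=1) − p₀] / P(Y=1).
PAF = (0.044599 − 0.032765) / 0.044599 ≈ 0.2653

PAF ≈ 0.265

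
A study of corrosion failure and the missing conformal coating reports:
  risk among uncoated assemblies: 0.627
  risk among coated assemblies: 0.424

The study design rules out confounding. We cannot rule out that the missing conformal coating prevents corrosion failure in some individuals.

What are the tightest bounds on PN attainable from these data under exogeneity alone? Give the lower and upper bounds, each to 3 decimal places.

Let p₁ = 0.627, p₀ = 0.424.
Under exogeneity alone the bounds on PN are max{0,(p₁−p₀)/p₁} ≤ PN ≤ min{1,(1−p₀)/p₁}.
  lower = (p₁ − p₀)/p₁ = 0.203 / 0.627 ≈ 0.3238
  upper = min{1, (1 − p₀)/p₁} = 0.576 / 0.627 ≈ 0.9187

0.324 ≤ PN ≤ 0.919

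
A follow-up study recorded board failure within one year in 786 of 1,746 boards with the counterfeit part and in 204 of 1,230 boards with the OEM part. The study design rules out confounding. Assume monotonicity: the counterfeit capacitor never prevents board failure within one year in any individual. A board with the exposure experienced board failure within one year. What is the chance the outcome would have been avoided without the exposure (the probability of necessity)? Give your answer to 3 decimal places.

p₁ = P(outcome | exposed) = 786/1746 = 0.45017
p₀ = P(outcome | unexposed) = 204/1230 = 0.16585
Under exogeneity and monotonicity, PN = (p₁ − p₀) / p₁.
PN = (0.45017 − 0.16585) / 0.45017 = 0.28432 / 0.45017 ≈ 0.6316

PN ≈ 0.632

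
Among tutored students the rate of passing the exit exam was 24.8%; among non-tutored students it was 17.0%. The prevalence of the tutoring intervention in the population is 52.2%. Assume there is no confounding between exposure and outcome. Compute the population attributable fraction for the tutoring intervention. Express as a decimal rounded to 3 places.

PAF ≈ 0.193

p₁ = 0.248, p₀ = 0.17.
Overall risk P(Y=1) = π·p₁ + (1−π)·p₀ = 0.522×0.248 + 0.478×0.17 = 0.21072.
Under exogeneity, PAF = [P(Y=1) − p₀] / P(Y=1).
PAF = (0.21072 − 0.17) / 0.21072 ≈ 0.1932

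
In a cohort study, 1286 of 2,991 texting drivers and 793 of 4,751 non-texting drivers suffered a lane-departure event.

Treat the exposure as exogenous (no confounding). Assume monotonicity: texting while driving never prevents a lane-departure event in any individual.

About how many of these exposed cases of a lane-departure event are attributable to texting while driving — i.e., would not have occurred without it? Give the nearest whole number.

p₁ = P(outcome | exposed) = 1286/2991 = 0.42996
p₀ = P(outcome | unexposed) = 793/4751 = 0.16691
PN = (p₁ − p₀)/p₁ = (0.42996 − 0.16691) / 0.42996 ≈ 0.61179.
Attributable cases ≈ PN × (exposed cases) = 0.61179 × 1286 ≈ 786.77.

about 787 cases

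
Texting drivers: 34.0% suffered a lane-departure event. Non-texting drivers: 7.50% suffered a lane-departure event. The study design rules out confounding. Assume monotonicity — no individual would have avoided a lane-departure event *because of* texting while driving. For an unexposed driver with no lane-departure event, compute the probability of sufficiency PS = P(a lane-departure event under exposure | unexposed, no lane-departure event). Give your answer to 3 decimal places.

p₁ = 0.34, p₀ = 0.075.
Under exogeneity and monotonicity, PS = (p₁ − p₀) / (1 − p₀).
PS = (0.34 − 0.075) / (1 − 0.075) = 0.265 / 0.925 ≈ 0.2865

PS ≈ 0.286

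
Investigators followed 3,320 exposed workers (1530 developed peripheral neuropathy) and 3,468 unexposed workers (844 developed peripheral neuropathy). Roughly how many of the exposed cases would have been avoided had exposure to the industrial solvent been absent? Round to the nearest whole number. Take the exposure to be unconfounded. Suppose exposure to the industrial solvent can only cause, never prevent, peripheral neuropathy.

about 722 cases

p₁ = P(outcome | exposed) = 1530/3320 = 0.46084
p₀ = P(outcome | unexposed) = 844/3468 = 0.24337
PN = (p₁ − p₀)/p₁ = (0.46084 − 0.24337) / 0.46084 ≈ 0.47191.
Attributable cases ≈ PN × (exposed cases) = 0.47191 × 1530 ≈ 722.02.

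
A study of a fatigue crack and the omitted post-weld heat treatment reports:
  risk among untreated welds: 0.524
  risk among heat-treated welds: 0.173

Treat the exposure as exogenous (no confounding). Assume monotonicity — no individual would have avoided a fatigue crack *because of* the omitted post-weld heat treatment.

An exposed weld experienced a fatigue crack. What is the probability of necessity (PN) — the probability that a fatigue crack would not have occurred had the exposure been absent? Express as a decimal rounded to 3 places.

Let p₁ = 0.524, p₀ = 0.173.
Under exogeneity and monotonicity, PN = (p₁ − p₀) / p₁.
PN = (0.524 − 0.173) / 0.524 = 0.351 / 0.524 ≈ 0.6698

PN ≈ 0.670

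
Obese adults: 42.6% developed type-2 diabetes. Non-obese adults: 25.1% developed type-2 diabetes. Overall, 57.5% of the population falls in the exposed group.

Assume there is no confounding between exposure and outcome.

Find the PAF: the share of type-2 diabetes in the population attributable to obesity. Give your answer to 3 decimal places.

PAF ≈ 0.286

p₁ = 0.426, p₀ = 0.251.
Overall risk P(Y=1) = π·p₁ + (1−π)·p₀ = 0.575×0.426 + 0.425×0.251 = 0.35162.
Under exogeneity, PAF = [P(Y=1) − p₀] / P(Y=1).
PAF = (0.35162 − 0.251) / 0.35162 ≈ 0.2862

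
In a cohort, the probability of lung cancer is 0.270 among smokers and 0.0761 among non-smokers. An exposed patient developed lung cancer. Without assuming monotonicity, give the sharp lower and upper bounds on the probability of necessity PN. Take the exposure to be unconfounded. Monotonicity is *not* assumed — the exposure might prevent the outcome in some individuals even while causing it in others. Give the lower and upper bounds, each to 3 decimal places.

0.718 ≤ PN ≤ 1.000

Let p₁ = 0.27, p₀ = 0.0761.
Under exogeneity alone the bounds on PN are max{0,(p₁−p₀)/p₁} ≤ PN ≤ min{1,(1−p₀)/p₁}.
  lower = (p₁ − p₀)/p₁ = 0.1939 / 0.27 ≈ 0.7181
  upper = min{1, (1 − p₀)/p₁} = 0.9239 / 0.27 ≈ 3.4219 → capped at 1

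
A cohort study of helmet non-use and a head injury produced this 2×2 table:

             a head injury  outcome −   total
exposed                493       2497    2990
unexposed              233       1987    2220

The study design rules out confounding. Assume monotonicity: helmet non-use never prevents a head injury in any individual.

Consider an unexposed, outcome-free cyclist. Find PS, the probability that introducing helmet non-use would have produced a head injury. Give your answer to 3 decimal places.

PS ≈ 0.067

p₁ = P(outcome | exposed) = 493/2990 = 0.16488
p₀ = P(outcome | unexposed) = 233/2220 = 0.10495
Under exogeneity and monotonicity, PS = (p₁ − p₀) / (1 − p₀).
PS = (0.16488 − 0.10495) / (1 − 0.10495) = 0.059928 / 0.89505 ≈ 0.0670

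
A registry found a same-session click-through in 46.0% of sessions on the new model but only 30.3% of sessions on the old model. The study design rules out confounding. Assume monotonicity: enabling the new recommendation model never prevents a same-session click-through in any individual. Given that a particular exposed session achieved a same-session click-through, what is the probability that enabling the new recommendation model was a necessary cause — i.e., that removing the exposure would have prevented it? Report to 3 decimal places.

p₁ = 0.46, p₀ = 0.303.
Under exogeneity and monotonicity, PN = (p₁ − p₀) / p₁.
PN = (0.46 − 0.303) / 0.46 = 0.157 / 0.46 ≈ 0.3413

PN ≈ 0.341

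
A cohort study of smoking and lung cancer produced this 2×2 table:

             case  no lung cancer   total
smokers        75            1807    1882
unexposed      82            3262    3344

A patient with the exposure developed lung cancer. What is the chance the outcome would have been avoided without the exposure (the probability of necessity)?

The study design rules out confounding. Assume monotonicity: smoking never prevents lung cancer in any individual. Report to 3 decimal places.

PN ≈ 0.385

p₁ = P(outcome | exposed) = 75/1882 = 0.039851
p₀ = P(outcome | unexposed) = 82/3344 = 0.024522
Under exogeneity and monotonicity, PN = (p₁ − p₀)/p₁.
PN = (0.039851 − 0.024522) / 0.039851 ≈ 0.3847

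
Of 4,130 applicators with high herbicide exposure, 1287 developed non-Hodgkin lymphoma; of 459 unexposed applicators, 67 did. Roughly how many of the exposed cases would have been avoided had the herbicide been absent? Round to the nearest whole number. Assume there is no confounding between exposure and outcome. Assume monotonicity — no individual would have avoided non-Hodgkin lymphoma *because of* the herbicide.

about 684 cases

p₁ = P(outcome | exposed) = 1287/4130 = 0.31162
p₀ = P(outcome | unexposed) = 67/459 = 0.14597
PN = (p₁ − p₀)/p₁ = (0.31162 − 0.14597) / 0.31162 ≈ 0.53158.
Attributable cases ≈ PN × (exposed cases) = 0.53158 × 1287 ≈ 684.15.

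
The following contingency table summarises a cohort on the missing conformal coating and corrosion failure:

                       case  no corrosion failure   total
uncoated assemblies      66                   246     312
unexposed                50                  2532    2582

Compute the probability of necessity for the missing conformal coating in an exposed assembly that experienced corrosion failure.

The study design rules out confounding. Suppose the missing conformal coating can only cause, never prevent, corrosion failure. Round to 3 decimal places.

PN ≈ 0.908

p₁ = P(outcome | exposed) = 66/312 = 0.21154
p₀ = P(outcome | unexposed) = 50/2582 = 0.019365
Under exogeneity and monotonicity, PN = (p₁ − p₀)/p₁.
PN = (0.21154 − 0.019365) / 0.21154 ≈ 0.9085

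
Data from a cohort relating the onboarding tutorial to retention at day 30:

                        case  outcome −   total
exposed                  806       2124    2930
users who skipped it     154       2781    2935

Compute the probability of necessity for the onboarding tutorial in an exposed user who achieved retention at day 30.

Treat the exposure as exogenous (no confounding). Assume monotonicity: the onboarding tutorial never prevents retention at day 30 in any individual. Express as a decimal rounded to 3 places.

p₁ = P(outcome | exposed) = 806/2930 = 0.27509
p₀ = P(outcome | unexposed) = 154/2935 = 0.05247
Under exogeneity and monotonicity, PN = (p₁ − p₀)/p₁.
PN = (0.27509 − 0.05247) / 0.27509 ≈ 0.8093

PN ≈ 0.809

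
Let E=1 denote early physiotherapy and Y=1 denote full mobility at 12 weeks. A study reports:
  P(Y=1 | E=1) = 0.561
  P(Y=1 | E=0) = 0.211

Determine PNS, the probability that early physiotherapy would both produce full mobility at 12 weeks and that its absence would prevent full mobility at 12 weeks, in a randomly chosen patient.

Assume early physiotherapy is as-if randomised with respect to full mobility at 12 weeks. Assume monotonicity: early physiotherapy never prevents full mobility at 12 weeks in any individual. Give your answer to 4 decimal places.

PNS ≈ 0.3500

Let p₁ = 0.561, p₀ = 0.211.
Under exogeneity and monotonicity, PNS = p₁ − p₀.
PNS = 0.561 − 0.211 = 0.35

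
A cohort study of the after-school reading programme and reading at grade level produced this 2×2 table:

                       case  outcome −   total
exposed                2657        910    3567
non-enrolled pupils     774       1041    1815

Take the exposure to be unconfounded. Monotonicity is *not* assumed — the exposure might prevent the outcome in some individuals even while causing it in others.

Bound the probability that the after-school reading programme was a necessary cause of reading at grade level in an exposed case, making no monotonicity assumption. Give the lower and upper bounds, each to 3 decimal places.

p₁ = P(outcome | exposed) = 2657/3567 = 0.74488
p₀ = P(outcome | unexposed) = 774/1815 = 0.42645
Under exogeneity alone the bounds on PN are max{0,(p₁−p₀)/p₁} ≤ PN ≤ min{1,(1−p₀)/p₁}.
  lower = (p₁ − p₀)/p₁ = 0.31844 / 0.74488 ≈ 0.4275
  upper = min{1, (1 − p₀)/p₁} = 0.57355 / 0.74488 ≈ 0.7700

0.427 ≤ PN ≤ 0.770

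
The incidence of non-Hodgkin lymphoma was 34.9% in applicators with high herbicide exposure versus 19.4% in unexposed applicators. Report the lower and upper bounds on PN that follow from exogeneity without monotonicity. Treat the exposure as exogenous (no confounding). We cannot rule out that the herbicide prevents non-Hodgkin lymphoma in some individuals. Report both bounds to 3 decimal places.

p₁ = 0.349, p₀ = 0.194.
Under exogeneity alone the bounds on PN are max{0,(p₁−p₀)/p₁} ≤ PN ≤ min{1,(1−p₀)/p₁}.
  lower = (p₁ − p₀)/p₁ = 0.155 / 0.349 ≈ 0.4441
  upper = min{1, (1 − p₀)/p₁} = 0.806 / 0.349 ≈ 2.3095 → capped at 1

0.444 ≤ PN ≤ 1.000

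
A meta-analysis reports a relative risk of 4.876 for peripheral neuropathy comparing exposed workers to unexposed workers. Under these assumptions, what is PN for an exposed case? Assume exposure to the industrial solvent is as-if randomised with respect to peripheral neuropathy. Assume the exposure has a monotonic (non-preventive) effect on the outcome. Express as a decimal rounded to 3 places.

PN ≈ 0.795

Under exogeneity and monotonicity, PN = (RR − 1) / RR = 1 − 1/RR.
PN = (4.876 − 1) / 4.876 = 3.876 / 4.876 ≈ 0.7949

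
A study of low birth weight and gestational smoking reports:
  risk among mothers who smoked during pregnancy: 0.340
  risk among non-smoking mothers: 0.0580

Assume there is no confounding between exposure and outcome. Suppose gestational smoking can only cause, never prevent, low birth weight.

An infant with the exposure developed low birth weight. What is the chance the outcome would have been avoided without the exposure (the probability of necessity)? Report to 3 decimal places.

Let p₁ = 0.34, p₀ = 0.058.
Under exogeneity and monotonicity, PN = (p₁ − p₀) / p₁.
PN = (0.34 − 0.058) / 0.34 = 0.282 / 0.34 ≈ 0.8294

PN ≈ 0.829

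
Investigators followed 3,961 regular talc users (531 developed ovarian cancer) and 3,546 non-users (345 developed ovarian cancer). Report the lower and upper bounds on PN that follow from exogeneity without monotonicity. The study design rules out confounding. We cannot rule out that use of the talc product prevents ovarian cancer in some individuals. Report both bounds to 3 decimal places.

p₁ = P(outcome | exposed) = 531/3961 = 0.13406
p₀ = P(outcome | unexposed) = 345/3546 = 0.097293
Under exogeneity alone the bounds on PN are max{0,(p₁−p₀)/p₁} ≤ PN ≤ min{1,(1−p₀)/p₁}.
  lower = (p₁ − p₀)/p₁ = 0.036764 / 0.13406 ≈ 0.2742
  upper = min{1, (1 − p₀)/p₁} = 0.90271 / 0.13406 ≈ 6.7338 → capped at 1

0.274 ≤ PN ≤ 1.000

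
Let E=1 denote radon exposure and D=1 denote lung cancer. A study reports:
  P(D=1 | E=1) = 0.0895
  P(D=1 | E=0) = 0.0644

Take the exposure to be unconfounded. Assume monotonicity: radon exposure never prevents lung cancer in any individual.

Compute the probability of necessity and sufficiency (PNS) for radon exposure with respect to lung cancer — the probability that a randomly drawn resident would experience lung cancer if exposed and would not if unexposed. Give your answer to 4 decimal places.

Let p₁ = 0.0895, p₀ = 0.0644.
Under exogeneity and monotonicity, PNS = p₁ − p₀.
PNS = 0.0895 − 0.0644 = 0.0251

PNS ≈ 0.0251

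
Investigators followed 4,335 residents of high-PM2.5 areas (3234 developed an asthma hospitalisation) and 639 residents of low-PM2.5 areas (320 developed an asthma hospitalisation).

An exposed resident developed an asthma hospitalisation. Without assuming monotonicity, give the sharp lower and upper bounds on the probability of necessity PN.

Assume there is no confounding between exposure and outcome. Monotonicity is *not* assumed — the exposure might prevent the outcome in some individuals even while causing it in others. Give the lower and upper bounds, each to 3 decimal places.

0.329 ≤ PN ≤ 0.669

p₁ = P(outcome | exposed) = 3234/4335 = 0.74602
p₀ = P(outcome | unexposed) = 320/639 = 0.50078
Under exogeneity alone the bounds on PN are max{0,(p₁−p₀)/p₁} ≤ PN ≤ min{1,(1−p₀)/p₁}.
  lower = (p₁ − p₀)/p₁ = 0.24524 / 0.74602 ≈ 0.3287
  upper = min{1, (1 − p₀)/p₁} = 0.49922 / 0.74602 ≈ 0.6692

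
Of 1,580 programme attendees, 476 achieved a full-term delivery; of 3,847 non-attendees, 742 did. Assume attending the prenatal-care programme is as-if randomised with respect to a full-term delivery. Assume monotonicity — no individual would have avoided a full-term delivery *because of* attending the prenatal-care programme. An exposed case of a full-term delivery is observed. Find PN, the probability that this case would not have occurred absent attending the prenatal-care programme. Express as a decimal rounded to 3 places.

p₁ = P(outcome | exposed) = 476/1580 = 0.30127
p₀ = P(outcome | unexposed) = 742/3847 = 0.19288
Under exogeneity and monotonicity, PN = (p₁ − p₀) / p₁.
PN = (0.30127 − 0.19288) / 0.30127 = 0.10839 / 0.30127 ≈ 0.3598

PN ≈ 0.360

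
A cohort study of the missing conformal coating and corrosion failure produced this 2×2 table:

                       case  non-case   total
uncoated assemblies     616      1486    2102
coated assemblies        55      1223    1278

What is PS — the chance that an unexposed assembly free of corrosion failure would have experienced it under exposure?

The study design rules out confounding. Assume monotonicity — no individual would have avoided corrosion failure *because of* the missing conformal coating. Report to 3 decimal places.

PS ≈ 0.261

p₁ = P(outcome | exposed) = 616/2102 = 0.29305
p₀ = P(outcome | unexposed) = 55/1278 = 0.043036
Under exogeneity and monotonicity, PS = (p₁ − p₀) / (1 − p₀).
PS = (0.29305 − 0.043036) / (1 − 0.043036) = 0.25002 / 0.95696 ≈ 0.2613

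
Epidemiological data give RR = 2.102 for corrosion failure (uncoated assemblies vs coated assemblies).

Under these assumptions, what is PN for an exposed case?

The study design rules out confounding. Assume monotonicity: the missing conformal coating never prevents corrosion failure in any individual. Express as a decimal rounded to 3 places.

PN ≈ 0.524

Under exogeneity and monotonicity, PN = (RR − 1) / RR = 1 − 1/RR.
PN = (2.102 − 1) / 2.102 = 1.102 / 2.102 ≈ 0.5243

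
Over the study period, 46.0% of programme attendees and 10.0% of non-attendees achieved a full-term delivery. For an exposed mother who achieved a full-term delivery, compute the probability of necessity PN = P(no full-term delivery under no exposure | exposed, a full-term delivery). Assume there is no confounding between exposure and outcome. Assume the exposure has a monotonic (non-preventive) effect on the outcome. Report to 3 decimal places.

p₁ = 0.46, p₀ = 0.1.
Under exogeneity and monotonicity, PN = (p₁ − p₀) / p₁.
PN = (0.46 − 0.1) / 0.46 = 0.36 / 0.46 ≈ 0.7826

PN ≈ 0.783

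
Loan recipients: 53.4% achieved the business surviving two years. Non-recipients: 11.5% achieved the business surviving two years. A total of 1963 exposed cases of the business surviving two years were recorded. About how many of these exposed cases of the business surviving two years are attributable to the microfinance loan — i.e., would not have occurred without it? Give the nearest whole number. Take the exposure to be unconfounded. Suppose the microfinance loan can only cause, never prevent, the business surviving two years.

p₁ = 0.534, p₀ = 0.115.
PN = (p₁ − p₀)/p₁ = (0.534 − 0.115) / 0.534 ≈ 0.78464.
Attributable cases ≈ PN × (exposed cases) = 0.78464 × 1963 ≈ 1540.26.

about 1540 cases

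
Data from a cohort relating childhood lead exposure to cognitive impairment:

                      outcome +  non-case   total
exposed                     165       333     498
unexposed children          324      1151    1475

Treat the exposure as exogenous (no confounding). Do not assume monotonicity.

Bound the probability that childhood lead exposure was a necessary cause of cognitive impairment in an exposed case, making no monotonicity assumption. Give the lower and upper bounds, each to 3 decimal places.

p₁ = P(outcome | exposed) = 165/498 = 0.33133
p₀ = P(outcome | unexposed) = 324/1475 = 0.21966
Under exogeneity alone the bounds on PN are max{0,(p₁−p₀)/p₁} ≤ PN ≤ min{1,(1−p₀)/p₁}.
  lower = (p₁ − p₀)/p₁ = 0.11166 / 0.33133 ≈ 0.3370
  upper = min{1, (1 − p₀)/p₁} = 0.78034 / 0.33133 ≈ 2.3552 → capped at 1

0.337 ≤ PN ≤ 1.000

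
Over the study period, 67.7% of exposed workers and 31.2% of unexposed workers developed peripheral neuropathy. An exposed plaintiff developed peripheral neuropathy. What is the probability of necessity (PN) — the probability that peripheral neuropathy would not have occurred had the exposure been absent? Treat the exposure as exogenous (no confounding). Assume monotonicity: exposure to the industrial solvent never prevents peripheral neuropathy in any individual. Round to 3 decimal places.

p₁ = 0.677, p₀ = 0.312.
Under exogeneity and monotonicity, PN = (p₁ − p₀) / p₁.
PN = (0.677 − 0.312) / 0.677 = 0.365 / 0.677 ≈ 0.5391

PN ≈ 0.539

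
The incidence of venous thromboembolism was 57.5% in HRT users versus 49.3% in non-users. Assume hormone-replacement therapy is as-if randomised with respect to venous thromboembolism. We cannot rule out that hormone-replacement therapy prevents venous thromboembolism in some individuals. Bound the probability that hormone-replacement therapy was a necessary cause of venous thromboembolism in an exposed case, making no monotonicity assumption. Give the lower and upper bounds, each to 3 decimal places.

0.143 ≤ PN ≤ 0.882

p₁ = 0.575, p₀ = 0.493.
Under exogeneity alone the bounds on PN are max{0,(p₁−p₀)/p₁} ≤ PN ≤ min{1,(1−p₀)/p₁}.
  lower = (p₁ − p₀)/p₁ = 0.082 / 0.575 ≈ 0.1426
  upper = min{1, (1 − p₀)/p₁} = 0.507 / 0.575 ≈ 0.8817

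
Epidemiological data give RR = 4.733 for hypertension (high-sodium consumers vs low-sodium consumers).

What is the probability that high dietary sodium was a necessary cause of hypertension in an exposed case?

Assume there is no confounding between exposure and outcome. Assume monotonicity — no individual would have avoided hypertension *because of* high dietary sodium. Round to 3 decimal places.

Under exogeneity and monotonicity, PN = (RR − 1) / RR = 1 − 1/RR.
PN = (4.733 − 1) / 4.733 = 3.733 / 4.733 ≈ 0.7887

PN ≈ 0.789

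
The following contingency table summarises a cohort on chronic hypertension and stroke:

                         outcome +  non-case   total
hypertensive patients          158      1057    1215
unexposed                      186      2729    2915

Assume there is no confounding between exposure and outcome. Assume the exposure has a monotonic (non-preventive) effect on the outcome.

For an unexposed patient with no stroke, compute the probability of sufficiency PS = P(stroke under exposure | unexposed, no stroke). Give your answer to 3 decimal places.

p₁ = P(outcome | exposed) = 158/1215 = 0.13004
p₀ = P(outcome | unexposed) = 186/2915 = 0.063808
Under exogeneity and monotonicity, PS = (p₁ − p₀)/(1 − p₀).
PS = (0.13004 − 0.063808) / 0.93619 ≈ 0.0707

PS ≈ 0.071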